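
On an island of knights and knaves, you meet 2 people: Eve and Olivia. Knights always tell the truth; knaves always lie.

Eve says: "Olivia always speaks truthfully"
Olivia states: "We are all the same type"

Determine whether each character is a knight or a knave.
Eve is a knight.
Olivia is a knight.

Verification:
- Eve (knight) says "Olivia always speaks truthfully" - this is TRUE because Olivia is a knight.
- Olivia (knight) says "We are all the same type" - this is TRUE because Eve and Olivia are knights.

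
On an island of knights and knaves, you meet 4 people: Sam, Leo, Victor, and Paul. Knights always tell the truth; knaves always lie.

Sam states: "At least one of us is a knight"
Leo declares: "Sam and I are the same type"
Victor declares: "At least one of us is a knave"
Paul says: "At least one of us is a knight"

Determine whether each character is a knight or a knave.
Sam is a knight.
Leo is a knave.
Victor is a knight.
Paul is a knight.

Verification:
- Sam (knight) says "At least one of us is a knight" - this is TRUE because Sam, Victor, and Paul are knights.
- Leo (knave) says "Sam and I are the same type" - this is FALSE (a lie) because Leo is a knave and Sam is a knight.
- Victor (knight) says "At least one of us is a knave" - this is TRUE because Leo is a knave.
- Paul (knight) says "At least one of us is a knight" - this is TRUE because Sam, Victor, and Paul are knights.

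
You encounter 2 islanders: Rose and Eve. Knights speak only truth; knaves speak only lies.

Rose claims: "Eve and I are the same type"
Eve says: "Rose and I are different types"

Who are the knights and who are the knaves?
Rose is a knave.
Eve is a knight.

Verification:
- Rose (knave) says "Eve and I are the same type" - this is FALSE (a lie) because Rose is a knave and Eve is a knight.
- Eve (knight) says "Rose and I are different types" - this is TRUE because Eve is a knight and Rose is a knave.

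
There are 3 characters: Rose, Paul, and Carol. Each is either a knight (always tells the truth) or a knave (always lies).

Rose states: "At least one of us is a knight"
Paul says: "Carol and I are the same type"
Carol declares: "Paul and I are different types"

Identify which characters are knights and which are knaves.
Rose is a knight.
Paul is a knave.
Carol is a knight.

Verification:
- Rose (knight) says "At least one of us is a knight" - this is TRUE because Rose and Carol are knights.
- Paul (knave) says "Carol and I are the same type" - this is FALSE (a lie) because Paul is a knave and Carol is a knight.
- Carol (knight) says "Paul and I are different types" - this is TRUE because Carol is a knight and Paul is a knave.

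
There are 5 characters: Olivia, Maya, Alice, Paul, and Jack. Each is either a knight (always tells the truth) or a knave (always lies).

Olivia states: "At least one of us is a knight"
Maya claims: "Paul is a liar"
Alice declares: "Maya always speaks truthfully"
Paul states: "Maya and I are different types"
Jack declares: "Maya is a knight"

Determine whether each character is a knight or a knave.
Olivia is a knight.
Maya is a knave.
Alice is a knave.
Paul is a knight.
Jack is a knave.

Verification:
- Olivia (knight) says "At least one of us is a knight" - this is TRUE because Olivia and Paul are knights.
- Maya (knave) says "Paul is a liar" - this is FALSE (a lie) because Paul is a knight.
- Alice (knave) says "Maya always speaks truthfully" - this is FALSE (a lie) because Maya is a knave.
- Paul (knight) says "Maya and I are different types" - this is TRUE because Paul is a knight and Maya is a knave.
- Jack (knave) says "Maya is a knight" - this is FALSE (a lie) because Maya is a knave.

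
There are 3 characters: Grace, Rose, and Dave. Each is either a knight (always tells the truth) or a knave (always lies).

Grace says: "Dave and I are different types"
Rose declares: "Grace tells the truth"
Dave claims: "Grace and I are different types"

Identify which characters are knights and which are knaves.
Grace is a knave.
Rose is a knave.
Dave is a knave.

Verification:
- Grace (knave) says "Dave and I are different types" - this is FALSE (a lie) because Grace is a knave and Dave is a knave.
- Rose (knave) says "Grace tells the truth" - this is FALSE (a lie) because Grace is a knave.
- Dave (knave) says "Grace and I are different types" - this is FALSE (a lie) because Dave is a knave and Grace is a knave.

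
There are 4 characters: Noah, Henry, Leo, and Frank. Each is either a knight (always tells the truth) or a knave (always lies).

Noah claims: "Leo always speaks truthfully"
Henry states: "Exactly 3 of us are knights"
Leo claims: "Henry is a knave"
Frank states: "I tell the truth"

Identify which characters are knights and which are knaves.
Noah is a knight.
Henry is a knave.
Leo is a knight.
Frank is a knave.

Verification:
- Noah (knight) says "Leo always speaks truthfully" - this is TRUE because Leo is a knight.
- Henry (knave) says "Exactly 3 of us are knights" - this is FALSE (a lie) because there are 2 knights.
- Leo (knight) says "Henry is a knave" - this is TRUE because Henry is a knave.
- Frank (knave) says "I tell the truth" - this is FALSE (a lie) because Frank is a knave.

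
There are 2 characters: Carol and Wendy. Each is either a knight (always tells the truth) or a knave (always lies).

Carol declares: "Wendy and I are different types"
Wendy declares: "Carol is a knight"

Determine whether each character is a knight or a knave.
Carol is a knave.
Wendy is a knave.

Verification:
- Carol (knave) says "Wendy and I are different types" - this is FALSE (a lie) because Carol is a knave and Wendy is a knave.
- Wendy (knave) says "Carol is a knight" - this is FALSE (a lie) because Carol is a knave.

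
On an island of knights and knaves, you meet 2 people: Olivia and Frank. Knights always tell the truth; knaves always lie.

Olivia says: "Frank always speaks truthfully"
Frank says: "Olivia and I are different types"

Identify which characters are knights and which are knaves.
Olivia is a knave.
Frank is a knave.

Verification:
- Olivia (knave) says "Frank always speaks truthfully" - this is FALSE (a lie) because Frank is a knave.
- Frank (knave) says "Olivia and I are different types" - this is FALSE (a lie) because Frank is a knave and Olivia is a knave.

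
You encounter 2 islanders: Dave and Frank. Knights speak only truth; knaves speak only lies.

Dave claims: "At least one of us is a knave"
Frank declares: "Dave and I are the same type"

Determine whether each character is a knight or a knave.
Dave is a knight.
Frank is a knave.

Verification:
- Dave (knight) says "At least one of us is a knave" - this is TRUE because Frank is a knave.
- Frank (knave) says "Dave and I are the same type" - this is FALSE (a lie) because Frank is a knave and Dave is a knight.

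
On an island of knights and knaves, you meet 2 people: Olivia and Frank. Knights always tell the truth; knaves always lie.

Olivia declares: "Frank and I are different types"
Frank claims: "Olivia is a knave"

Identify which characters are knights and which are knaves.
Olivia is a knight.
Frank is a knave.

Verification:
- Olivia (knight) says "Frank and I are different types" - this is TRUE because Olivia is a knight and Frank is a knave.
- Frank (knave) says "Olivia is a knave" - this is FALSE (a lie) because Olivia is a knight.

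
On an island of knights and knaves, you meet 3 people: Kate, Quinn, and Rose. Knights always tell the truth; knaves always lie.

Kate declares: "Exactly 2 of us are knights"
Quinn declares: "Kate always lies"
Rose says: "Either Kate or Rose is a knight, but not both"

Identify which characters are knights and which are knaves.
Kate is a knave.
Quinn is a knight.
Rose is a knave.

Verification:
- Kate (knave) says "Exactly 2 of us are knights" - this is FALSE (a lie) because there are 1 knights.
- Quinn (knight) says "Kate always lies" - this is TRUE because Kate is a knave.
- Rose (knave) says "Either Kate or Rose is a knight, but not both" - this is FALSE (a lie) because Kate is a knave and Rose is a knave.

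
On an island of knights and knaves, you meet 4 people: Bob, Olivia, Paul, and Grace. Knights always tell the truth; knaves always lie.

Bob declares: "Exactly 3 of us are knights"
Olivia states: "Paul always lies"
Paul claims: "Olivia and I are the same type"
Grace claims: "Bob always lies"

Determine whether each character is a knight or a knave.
Bob is a knave.
Olivia is a knight.
Paul is a knave.
Grace is a knight.

Verification:
- Bob (knave) says "Exactly 3 of us are knights" - this is FALSE (a lie) because there are 2 knights.
- Olivia (knight) says "Paul always lies" - this is TRUE because Paul is a knave.
- Paul (knave) says "Olivia and I are the same type" - this is FALSE (a lie) because Paul is a knave and Olivia is a knight.
- Grace (knight) says "Bob always lies" - this is TRUE because Bob is a knave.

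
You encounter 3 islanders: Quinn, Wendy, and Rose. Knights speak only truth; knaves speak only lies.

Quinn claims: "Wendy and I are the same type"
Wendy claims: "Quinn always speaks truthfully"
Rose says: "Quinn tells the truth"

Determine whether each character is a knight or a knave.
Quinn is a knight.
Wendy is a knight.
Rose is a knight.

Verification:
- Quinn (knight) says "Wendy and I are the same type" - this is TRUE because Quinn is a knight and Wendy is a knight.
- Wendy (knight) says "Quinn always speaks truthfully" - this is TRUE because Quinn is a knight.
- Rose (knight) says "Quinn tells the truth" - this is TRUE because Quinn is a knight.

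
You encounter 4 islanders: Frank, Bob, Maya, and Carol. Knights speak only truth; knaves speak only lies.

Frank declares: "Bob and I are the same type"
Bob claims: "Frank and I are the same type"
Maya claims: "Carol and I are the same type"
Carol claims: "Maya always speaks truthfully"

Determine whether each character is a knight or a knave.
Frank is a knight.
Bob is a knight.
Maya is a knight.
Carol is a knight.

Verification:
- Frank (knight) says "Bob and I are the same type" - this is TRUE because Frank is a knight and Bob is a knight.
- Bob (knight) says "Frank and I are the same type" - this is TRUE because Bob is a knight and Frank is a knight.
- Maya (knight) says "Carol and I are the same type" - this is TRUE because Maya is a knight and Carol is a knight.
- Carol (knight) says "Maya always speaks truthfully" - this is TRUE because Maya is a knight.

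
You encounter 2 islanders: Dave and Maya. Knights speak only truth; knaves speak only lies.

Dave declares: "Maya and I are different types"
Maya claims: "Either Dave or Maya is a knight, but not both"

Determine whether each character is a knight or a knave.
Dave is a knave.
Maya is a knave.

Verification:
- Dave (knave) says "Maya and I are different types" - this is FALSE (a lie) because Dave is a knave and Maya is a knave.
- Maya (knave) says "Either Dave or Maya is a knight, but not both" - this is FALSE (a lie) because Dave is a knave and Maya is a knave.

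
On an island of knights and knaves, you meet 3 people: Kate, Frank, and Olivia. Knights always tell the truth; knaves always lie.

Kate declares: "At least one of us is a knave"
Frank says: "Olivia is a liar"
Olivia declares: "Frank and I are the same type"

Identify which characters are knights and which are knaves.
Kate is a knight.
Frank is a knight.
Olivia is a knave.

Verification:
- Kate (knight) says "At least one of us is a knave" - this is TRUE because Olivia is a knave.
- Frank (knight) says "Olivia is a liar" - this is TRUE because Olivia is a knave.
- Olivia (knave) says "Frank and I are the same type" - this is FALSE (a lie) because Olivia is a knave and Frank is a knight.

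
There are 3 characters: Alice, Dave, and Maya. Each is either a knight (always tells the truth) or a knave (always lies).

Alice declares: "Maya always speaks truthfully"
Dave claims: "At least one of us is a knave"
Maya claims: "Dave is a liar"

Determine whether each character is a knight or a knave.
Alice is a knave.
Dave is a knight.
Maya is a knave.

Verification:
- Alice (knave) says "Maya always speaks truthfully" - this is FALSE (a lie) because Maya is a knave.
- Dave (knight) says "At least one of us is a knave" - this is TRUE because Alice and Maya are knaves.
- Maya (knave) says "Dave is a liar" - this is FALSE (a lie) because Dave is a knight.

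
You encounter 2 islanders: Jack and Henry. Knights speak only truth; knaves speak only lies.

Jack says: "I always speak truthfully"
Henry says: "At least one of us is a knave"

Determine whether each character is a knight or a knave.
Jack is a knave.
Henry is a knight.

Verification:
- Jack (knave) says "I always speak truthfully" - this is FALSE (a lie) because Jack is a knave.
- Henry (knight) says "At least one of us is a knave" - this is TRUE because Jack is a knave.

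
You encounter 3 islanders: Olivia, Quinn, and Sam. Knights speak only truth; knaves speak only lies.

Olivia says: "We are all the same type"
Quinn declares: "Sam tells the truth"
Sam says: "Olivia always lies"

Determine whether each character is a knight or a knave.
Olivia is a knave.
Quinn is a knight.
Sam is a knight.

Verification:
- Olivia (knave) says "We are all the same type" - this is FALSE (a lie) because Quinn and Sam are knights and Olivia is a knave.
- Quinn (knight) says "Sam tells the truth" - this is TRUE because Sam is a knight.
- Sam (knight) says "Olivia always lies" - this is TRUE because Olivia is a knave.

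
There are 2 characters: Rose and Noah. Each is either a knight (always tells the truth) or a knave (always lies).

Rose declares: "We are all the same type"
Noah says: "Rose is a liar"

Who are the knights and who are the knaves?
Rose is a knave.
Noah is a knight.

Verification:
- Rose (knave) says "We are all the same type" - this is FALSE (a lie) because Noah is a knight and Rose is a knave.
- Noah (knight) says "Rose is a liar" - this is TRUE because Rose is a knave.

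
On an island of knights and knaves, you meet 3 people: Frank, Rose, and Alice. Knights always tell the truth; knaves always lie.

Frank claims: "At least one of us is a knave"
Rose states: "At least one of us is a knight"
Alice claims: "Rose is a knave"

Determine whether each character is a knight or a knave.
Frank is a knight.
Rose is a knight.
Alice is a knave.

Verification:
- Frank (knight) says "At least one of us is a knave" - this is TRUE because Alice is a knave.
- Rose (knight) says "At least one of us is a knight" - this is TRUE because Frank and Rose are knights.
- Alice (knave) says "Rose is a knave" - this is FALSE (a lie) because Rose is a knight.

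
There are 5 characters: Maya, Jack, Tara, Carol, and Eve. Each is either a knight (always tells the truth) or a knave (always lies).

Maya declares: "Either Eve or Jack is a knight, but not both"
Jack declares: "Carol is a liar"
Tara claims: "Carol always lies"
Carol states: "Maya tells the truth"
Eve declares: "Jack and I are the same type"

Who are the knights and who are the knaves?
Maya is a knave.
Jack is a knight.
Tara is a knight.
Carol is a knave.
Eve is a knight.

Verification:
- Maya (knave) says "Either Eve or Jack is a knight, but not both" - this is FALSE (a lie) because Eve is a knight and Jack is a knight.
- Jack (knight) says "Carol is a liar" - this is TRUE because Carol is a knave.
- Tara (knight) says "Carol always lies" - this is TRUE because Carol is a knave.
- Carol (knave) says "Maya tells the truth" - this is FALSE (a lie) because Maya is a knave.
- Eve (knight) says "Jack and I are the same type" - this is TRUE because Eve is a knight and Jack is a knight.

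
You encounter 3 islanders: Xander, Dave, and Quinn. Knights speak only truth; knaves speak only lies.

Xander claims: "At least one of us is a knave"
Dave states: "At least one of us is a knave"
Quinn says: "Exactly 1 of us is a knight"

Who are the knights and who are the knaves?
Xander is a knight.
Dave is a knight.
Quinn is a knave.

Verification:
- Xander (knight) says "At least one of us is a knave" - this is TRUE because Quinn is a knave.
- Dave (knight) says "At least one of us is a knave" - this is TRUE because Quinn is a knave.
- Quinn (knave) says "Exactly 1 of us is a knight" - this is FALSE (a lie) because there are 2 knights.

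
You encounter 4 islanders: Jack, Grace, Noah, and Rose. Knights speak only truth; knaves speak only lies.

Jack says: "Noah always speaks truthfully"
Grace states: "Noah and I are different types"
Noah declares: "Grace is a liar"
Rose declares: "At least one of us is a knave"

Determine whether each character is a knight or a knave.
Jack is a knave.
Grace is a knight.
Noah is a knave.
Rose is a knight.

Verification:
- Jack (knave) says "Noah always speaks truthfully" - this is FALSE (a lie) because Noah is a knave.
- Grace (knight) says "Noah and I are different types" - this is TRUE because Grace is a knight and Noah is a knave.
- Noah (knave) says "Grace is a liar" - this is FALSE (a lie) because Grace is a knight.
- Rose (knight) says "At least one of us is a knave" - this is TRUE because Jack and Noah are knaves.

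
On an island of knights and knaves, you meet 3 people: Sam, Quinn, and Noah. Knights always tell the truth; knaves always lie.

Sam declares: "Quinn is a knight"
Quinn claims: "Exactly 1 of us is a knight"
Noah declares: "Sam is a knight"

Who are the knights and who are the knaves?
Sam is a knave.
Quinn is a knave.
Noah is a knave.

Verification:
- Sam (knave) says "Quinn is a knight" - this is FALSE (a lie) because Quinn is a knave.
- Quinn (knave) says "Exactly 1 of us is a knight" - this is FALSE (a lie) because there are 0 knights.
- Noah (knave) says "Sam is a knight" - this is FALSE (a lie) because Sam is a knave.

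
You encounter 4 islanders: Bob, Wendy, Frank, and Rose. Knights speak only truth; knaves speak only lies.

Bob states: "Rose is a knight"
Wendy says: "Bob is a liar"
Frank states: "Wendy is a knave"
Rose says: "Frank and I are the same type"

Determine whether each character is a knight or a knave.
Bob is a knight.
Wendy is a knave.
Frank is a knight.
Rose is a knight.

Verification:
- Bob (knight) says "Rose is a knight" - this is TRUE because Rose is a knight.
- Wendy (knave) says "Bob is a liar" - this is FALSE (a lie) because Bob is a knight.
- Frank (knight) says "Wendy is a knave" - this is TRUE because Wendy is a knave.
- Rose (knight) says "Frank and I are the same type" - this is TRUE because Rose is a knight and Frank is a knight.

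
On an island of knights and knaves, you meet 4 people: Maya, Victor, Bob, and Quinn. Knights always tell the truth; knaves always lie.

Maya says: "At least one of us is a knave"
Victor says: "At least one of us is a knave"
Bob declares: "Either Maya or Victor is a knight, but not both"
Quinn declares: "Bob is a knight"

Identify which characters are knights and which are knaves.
Maya is a knight.
Victor is a knight.
Bob is a knave.
Quinn is a knave.

Verification:
- Maya (knight) says "At least one of us is a knave" - this is TRUE because Bob and Quinn are knaves.
- Victor (knight) says "At least one of us is a knave" - this is TRUE because Bob and Quinn are knaves.
- Bob (knave) says "Either Maya or Victor is a knight, but not both" - this is FALSE (a lie) because Maya is a knight and Victor is a knight.
- Quinn (knave) says "Bob is a knight" - this is FALSE (a lie) because Bob is a knave.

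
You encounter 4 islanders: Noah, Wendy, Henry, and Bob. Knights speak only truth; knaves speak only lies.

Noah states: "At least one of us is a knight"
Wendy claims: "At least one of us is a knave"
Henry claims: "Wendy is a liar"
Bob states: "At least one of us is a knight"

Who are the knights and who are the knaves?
Noah is a knight.
Wendy is a knight.
Henry is a knave.
Bob is a knight.

Verification:
- Noah (knight) says "At least one of us is a knight" - this is TRUE because Noah, Wendy, and Bob are knights.
- Wendy (knight) says "At least one of us is a knave" - this is TRUE because Henry is a knave.
- Henry (knave) says "Wendy is a liar" - this is FALSE (a lie) because Wendy is a knight.
- Bob (knight) says "At least one of us is a knight" - this is TRUE because Noah, Wendy, and Bob are knights.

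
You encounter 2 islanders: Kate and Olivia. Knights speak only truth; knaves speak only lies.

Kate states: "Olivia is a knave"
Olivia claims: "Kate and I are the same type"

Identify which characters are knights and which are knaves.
Kate is a knight.
Olivia is a knave.

Verification:
- Kate (knight) says "Olivia is a knave" - this is TRUE because Olivia is a knave.
- Olivia (knave) says "Kate and I are the same type" - this is FALSE (a lie) because Olivia is a knave and Kate is a knight.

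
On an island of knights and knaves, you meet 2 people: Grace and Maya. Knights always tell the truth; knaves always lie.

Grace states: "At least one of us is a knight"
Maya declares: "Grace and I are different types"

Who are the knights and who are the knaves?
Grace is a knave.
Maya is a knave.

Verification:
- Grace (knave) says "At least one of us is a knight" - this is FALSE (a lie) because no one is a knight.
- Maya (knave) says "Grace and I are different types" - this is FALSE (a lie) because Maya is a knave and Grace is a knave.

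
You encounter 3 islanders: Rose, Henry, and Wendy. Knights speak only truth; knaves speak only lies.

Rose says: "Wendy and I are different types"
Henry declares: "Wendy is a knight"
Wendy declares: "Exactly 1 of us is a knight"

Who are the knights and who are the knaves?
Rose is a knave.
Henry is a knave.
Wendy is a knave.

Verification:
- Rose (knave) says "Wendy and I are different types" - this is FALSE (a lie) because Rose is a knave and Wendy is a knave.
- Henry (knave) says "Wendy is a knight" - this is FALSE (a lie) because Wendy is a knave.
- Wendy (knave) says "Exactly 1 of us is a knight" - this is FALSE (a lie) because there are 0 knights.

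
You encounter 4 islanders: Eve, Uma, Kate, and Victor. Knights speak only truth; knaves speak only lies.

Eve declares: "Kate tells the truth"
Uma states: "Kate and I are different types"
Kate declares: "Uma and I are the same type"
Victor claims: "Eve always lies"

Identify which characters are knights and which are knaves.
Eve is a knave.
Uma is a knight.
Kate is a knave.
Victor is a knight.

Verification:
- Eve (knave) says "Kate tells the truth" - this is FALSE (a lie) because Kate is a knave.
- Uma (knight) says "Kate and I are different types" - this is TRUE because Uma is a knight and Kate is a knave.
- Kate (knave) says "Uma and I are the same type" - this is FALSE (a lie) because Kate is a knave and Uma is a knight.
- Victor (knight) says "Eve always lies" - this is TRUE because Eve is a knave.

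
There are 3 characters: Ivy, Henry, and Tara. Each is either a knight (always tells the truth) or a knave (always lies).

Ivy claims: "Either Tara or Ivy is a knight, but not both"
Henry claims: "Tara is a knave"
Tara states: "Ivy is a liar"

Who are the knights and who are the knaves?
Ivy is a knight.
Henry is a knight.
Tara is a knave.

Verification:
- Ivy (knight) says "Either Tara or Ivy is a knight, but not both" - this is TRUE because Tara is a knave and Ivy is a knight.
- Henry (knight) says "Tara is a knave" - this is TRUE because Tara is a knave.
- Tara (knave) says "Ivy is a liar" - this is FALSE (a lie) because Ivy is a knight.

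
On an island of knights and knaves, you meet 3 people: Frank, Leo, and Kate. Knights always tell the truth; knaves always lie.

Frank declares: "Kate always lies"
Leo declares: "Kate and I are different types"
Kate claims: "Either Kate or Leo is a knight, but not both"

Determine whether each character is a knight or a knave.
Frank is a knight.
Leo is a knave.
Kate is a knave.

Verification:
- Frank (knight) says "Kate always lies" - this is TRUE because Kate is a knave.
- Leo (knave) says "Kate and I are different types" - this is FALSE (a lie) because Leo is a knave and Kate is a knave.
- Kate (knave) says "Either Kate or Leo is a knight, but not both" - this is FALSE (a lie) because Kate is a knave and Leo is a knave.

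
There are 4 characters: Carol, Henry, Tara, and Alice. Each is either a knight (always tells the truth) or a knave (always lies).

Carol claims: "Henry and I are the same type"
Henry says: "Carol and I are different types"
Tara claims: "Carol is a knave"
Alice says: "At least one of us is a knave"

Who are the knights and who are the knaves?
Carol is a knave.
Henry is a knight.
Tara is a knight.
Alice is a knight.

Verification:
- Carol (knave) says "Henry and I are the same type" - this is FALSE (a lie) because Carol is a knave and Henry is a knight.
- Henry (knight) says "Carol and I are different types" - this is TRUE because Henry is a knight and Carol is a knave.
- Tara (knight) says "Carol is a knave" - this is TRUE because Carol is a knave.
- Alice (knight) says "At least one of us is a knave" - this is TRUE because Carol is a knave.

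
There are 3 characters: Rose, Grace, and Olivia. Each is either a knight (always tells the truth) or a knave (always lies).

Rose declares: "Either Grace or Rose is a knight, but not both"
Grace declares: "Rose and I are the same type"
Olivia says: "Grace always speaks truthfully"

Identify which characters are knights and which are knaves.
Rose is a knight.
Grace is a knave.
Olivia is a knave.

Verification:
- Rose (knight) says "Either Grace or Rose is a knight, but not both" - this is TRUE because Grace is a knave and Rose is a knight.
- Grace (knave) says "Rose and I are the same type" - this is FALSE (a lie) because Grace is a knave and Rose is a knight.
- Olivia (knave) says "Grace always speaks truthfully" - this is FALSE (a lie) because Grace is a knave.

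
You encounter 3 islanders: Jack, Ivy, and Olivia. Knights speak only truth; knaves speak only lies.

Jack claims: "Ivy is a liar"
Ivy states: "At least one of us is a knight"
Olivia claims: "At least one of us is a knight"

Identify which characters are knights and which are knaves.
Jack is a knave.
Ivy is a knight.
Olivia is a knight.

Verification:
- Jack (knave) says "Ivy is a liar" - this is FALSE (a lie) because Ivy is a knight.
- Ivy (knight) says "At least one of us is a knight" - this is TRUE because Ivy and Olivia are knights.
- Olivia (knight) says "At least one of us is a knight" - this is TRUE because Ivy and Olivia are knights.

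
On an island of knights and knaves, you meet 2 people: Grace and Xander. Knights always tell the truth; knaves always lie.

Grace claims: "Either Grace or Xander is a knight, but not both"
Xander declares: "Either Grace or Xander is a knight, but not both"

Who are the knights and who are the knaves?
Grace is a knave.
Xander is a knave.

Verification:
- Grace (knave) says "Either Grace or Xander is a knight, but not both" - this is FALSE (a lie) because Grace is a knave and Xander is a knave.
- Xander (knave) says "Either Grace or Xander is a knight, but not both" - this is FALSE (a lie) because Grace is a knave and Xander is a knave.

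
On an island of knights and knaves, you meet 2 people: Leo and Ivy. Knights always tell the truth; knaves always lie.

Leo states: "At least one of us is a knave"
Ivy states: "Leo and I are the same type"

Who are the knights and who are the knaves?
Leo is a knight.
Ivy is a knave.

Verification:
- Leo (knight) says "At least one of us is a knave" - this is TRUE because Ivy is a knave.
- Ivy (knave) says "Leo and I are the same type" - this is FALSE (a lie) because Ivy is a knave and Leo is a knight.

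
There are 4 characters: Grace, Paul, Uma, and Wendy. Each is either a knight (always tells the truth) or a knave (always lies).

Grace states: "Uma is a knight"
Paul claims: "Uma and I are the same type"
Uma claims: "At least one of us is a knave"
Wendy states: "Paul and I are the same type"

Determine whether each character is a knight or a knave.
Grace is a knight.
Paul is a knight.
Uma is a knight.
Wendy is a knave.

Verification:
- Grace (knight) says "Uma is a knight" - this is TRUE because Uma is a knight.
- Paul (knight) says "Uma and I are the same type" - this is TRUE because Paul is a knight and Uma is a knight.
- Uma (knight) says "At least one of us is a knave" - this is TRUE because Wendy is a knave.
- Wendy (knave) says "Paul and I are the same type" - this is FALSE (a lie) because Wendy is a knave and Paul is a knight.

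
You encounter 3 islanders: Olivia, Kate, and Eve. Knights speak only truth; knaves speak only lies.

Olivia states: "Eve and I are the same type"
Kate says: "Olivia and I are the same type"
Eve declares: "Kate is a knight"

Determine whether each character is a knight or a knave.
Olivia is a knight.
Kate is a knight.
Eve is a knight.

Verification:
- Olivia (knight) says "Eve and I are the same type" - this is TRUE because Olivia is a knight and Eve is a knight.
- Kate (knight) says "Olivia and I are the same type" - this is TRUE because Kate is a knight and Olivia is a knight.
- Eve (knight) says "Kate is a knight" - this is TRUE because Kate is a knight.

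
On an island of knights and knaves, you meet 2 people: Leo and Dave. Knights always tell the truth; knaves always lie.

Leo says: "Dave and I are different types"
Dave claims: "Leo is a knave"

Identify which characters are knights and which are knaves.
Leo is a knight.
Dave is a knave.

Verification:
- Leo (knight) says "Dave and I are different types" - this is TRUE because Leo is a knight and Dave is a knave.
- Dave (knave) says "Leo is a knave" - this is FALSE (a lie) because Leo is a knight.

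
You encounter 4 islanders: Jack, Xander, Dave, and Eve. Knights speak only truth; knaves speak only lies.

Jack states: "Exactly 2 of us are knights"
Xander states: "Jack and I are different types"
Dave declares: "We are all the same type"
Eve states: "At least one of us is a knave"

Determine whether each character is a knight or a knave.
Jack is a knave.
Xander is a knave.
Dave is a knave.
Eve is a knight.

Verification:
- Jack (knave) says "Exactly 2 of us are knights" - this is FALSE (a lie) because there are 1 knights.
- Xander (knave) says "Jack and I are different types" - this is FALSE (a lie) because Xander is a knave and Jack is a knave.
- Dave (knave) says "We are all the same type" - this is FALSE (a lie) because Eve is a knight and Jack, Xander, and Dave are knaves.
- Eve (knight) says "At least one of us is a knave" - this is TRUE because Jack, Xander, and Dave are knaves.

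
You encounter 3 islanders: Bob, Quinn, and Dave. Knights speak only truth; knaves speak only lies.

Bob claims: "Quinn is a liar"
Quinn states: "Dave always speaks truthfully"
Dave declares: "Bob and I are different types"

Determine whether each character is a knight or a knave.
Bob is a knave.
Quinn is a knight.
Dave is a knight.

Verification:
- Bob (knave) says "Quinn is a liar" - this is FALSE (a lie) because Quinn is a knight.
- Quinn (knight) says "Dave always speaks truthfully" - this is TRUE because Dave is a knight.
- Dave (knight) says "Bob and I are different types" - this is TRUE because Dave is a knight and Bob is a knave.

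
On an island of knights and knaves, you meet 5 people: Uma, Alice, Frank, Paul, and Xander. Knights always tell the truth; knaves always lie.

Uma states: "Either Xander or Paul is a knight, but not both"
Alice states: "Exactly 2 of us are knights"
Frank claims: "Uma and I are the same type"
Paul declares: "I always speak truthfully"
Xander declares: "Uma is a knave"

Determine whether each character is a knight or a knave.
Uma is a knight.
Alice is a knave.
Frank is a knight.
Paul is a knight.
Xander is a knave.

Verification:
- Uma (knight) says "Either Xander or Paul is a knight, but not both" - this is TRUE because Xander is a knave and Paul is a knight.
- Alice (knave) says "Exactly 2 of us are knights" - this is FALSE (a lie) because there are 3 knights.
- Frank (knight) says "Uma and I are the same type" - this is TRUE because Frank is a knight and Uma is a knight.
- Paul (knight) says "I always speak truthfully" - this is TRUE because Paul is a knight.
- Xander (knave) says "Uma is a knave" - this is FALSE (a lie) because Uma is a knight.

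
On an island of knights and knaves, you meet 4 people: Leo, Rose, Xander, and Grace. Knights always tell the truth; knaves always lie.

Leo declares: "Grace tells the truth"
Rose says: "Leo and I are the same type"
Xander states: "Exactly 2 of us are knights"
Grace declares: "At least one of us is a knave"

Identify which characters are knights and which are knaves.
Leo is a knight.
Rose is a knight.
Xander is a knave.
Grace is a knight.

Verification:
- Leo (knight) says "Grace tells the truth" - this is TRUE because Grace is a knight.
- Rose (knight) says "Leo and I are the same type" - this is TRUE because Rose is a knight and Leo is a knight.
- Xander (knave) says "Exactly 2 of us are knights" - this is FALSE (a lie) because there are 3 knights.
- Grace (knight) says "At least one of us is a knave" - this is TRUE because Xander is a knave.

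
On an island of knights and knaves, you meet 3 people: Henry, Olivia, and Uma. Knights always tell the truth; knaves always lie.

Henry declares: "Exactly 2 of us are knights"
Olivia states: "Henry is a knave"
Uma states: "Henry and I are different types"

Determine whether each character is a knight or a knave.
Henry is a knave.
Olivia is a knight.
Uma is a knave.

Verification:
- Henry (knave) says "Exactly 2 of us are knights" - this is FALSE (a lie) because there are 1 knights.
- Olivia (knight) says "Henry is a knave" - this is TRUE because Henry is a knave.
- Uma (knave) says "Henry and I are different types" - this is FALSE (a lie) because Uma is a knave and Henry is a knave.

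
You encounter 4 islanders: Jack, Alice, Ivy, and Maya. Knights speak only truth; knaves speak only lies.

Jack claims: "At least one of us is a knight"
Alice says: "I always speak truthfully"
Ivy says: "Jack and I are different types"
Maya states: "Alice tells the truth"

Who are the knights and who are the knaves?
Jack is a knave.
Alice is a knave.
Ivy is a knave.
Maya is a knave.

Verification:
- Jack (knave) says "At least one of us is a knight" - this is FALSE (a lie) because no one is a knight.
- Alice (knave) says "I always speak truthfully" - this is FALSE (a lie) because Alice is a knave.
- Ivy (knave) says "Jack and I are different types" - this is FALSE (a lie) because Ivy is a knave and Jack is a knave.
- Maya (knave) says "Alice tells the truth" - this is FALSE (a lie) because Alice is a knave.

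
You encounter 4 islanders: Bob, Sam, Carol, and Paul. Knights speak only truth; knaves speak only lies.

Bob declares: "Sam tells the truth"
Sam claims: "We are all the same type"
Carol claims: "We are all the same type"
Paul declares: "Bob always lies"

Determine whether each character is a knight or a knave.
Bob is a knave.
Sam is a knave.
Carol is a knave.
Paul is a knight.

Verification:
- Bob (knave) says "Sam tells the truth" - this is FALSE (a lie) because Sam is a knave.
- Sam (knave) says "We are all the same type" - this is FALSE (a lie) because Paul is a knight and Bob, Sam, and Carol are knaves.
- Carol (knave) says "We are all the same type" - this is FALSE (a lie) because Paul is a knight and Bob, Sam, and Carol are knaves.
- Paul (knight) says "Bob always lies" - this is TRUE because Bob is a knave.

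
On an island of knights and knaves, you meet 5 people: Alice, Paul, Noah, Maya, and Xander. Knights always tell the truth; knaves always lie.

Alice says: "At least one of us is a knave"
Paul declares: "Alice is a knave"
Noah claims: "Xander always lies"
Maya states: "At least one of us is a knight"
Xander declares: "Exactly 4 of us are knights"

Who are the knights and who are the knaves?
Alice is a knight.
Paul is a knave.
Noah is a knight.
Maya is a knight.
Xander is a knave.

Verification:
- Alice (knight) says "At least one of us is a knave" - this is TRUE because Paul and Xander are knaves.
- Paul (knave) says "Alice is a knave" - this is FALSE (a lie) because Alice is a knight.
- Noah (knight) says "Xander always lies" - this is TRUE because Xander is a knave.
- Maya (knight) says "At least one of us is a knight" - this is TRUE because Alice, Noah, and Maya are knights.
- Xander (knave) says "Exactly 4 of us are knights" - this is FALSE (a lie) because there are 3 knights.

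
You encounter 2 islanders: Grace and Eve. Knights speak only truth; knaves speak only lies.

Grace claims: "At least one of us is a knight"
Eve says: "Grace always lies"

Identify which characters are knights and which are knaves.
Grace is a knight.
Eve is a knave.

Verification:
- Grace (knight) says "At least one of us is a knight" - this is TRUE because Grace is a knight.
- Eve (knave) says "Grace always lies" - this is FALSE (a lie) because Grace is a knight.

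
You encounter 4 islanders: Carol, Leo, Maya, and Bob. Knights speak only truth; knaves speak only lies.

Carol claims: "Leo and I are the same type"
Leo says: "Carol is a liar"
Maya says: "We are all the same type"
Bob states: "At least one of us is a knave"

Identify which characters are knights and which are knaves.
Carol is a knave.
Leo is a knight.
Maya is a knave.
Bob is a knight.

Verification:
- Carol (knave) says "Leo and I are the same type" - this is FALSE (a lie) because Carol is a knave and Leo is a knight.
- Leo (knight) says "Carol is a liar" - this is TRUE because Carol is a knave.
- Maya (knave) says "We are all the same type" - this is FALSE (a lie) because Leo and Bob are knights and Carol and Maya are knaves.
- Bob (knight) says "At least one of us is a knave" - this is TRUE because Carol and Maya are knaves.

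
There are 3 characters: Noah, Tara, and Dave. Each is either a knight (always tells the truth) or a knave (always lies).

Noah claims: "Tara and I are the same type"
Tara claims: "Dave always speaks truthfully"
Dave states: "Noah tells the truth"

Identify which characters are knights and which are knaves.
Noah is a knight.
Tara is a knight.
Dave is a knight.

Verification:
- Noah (knight) says "Tara and I are the same type" - this is TRUE because Noah is a knight and Tara is a knight.
- Tara (knight) says "Dave always speaks truthfully" - this is TRUE because Dave is a knight.
- Dave (knight) says "Noah tells the truth" - this is TRUE because Noah is a knight.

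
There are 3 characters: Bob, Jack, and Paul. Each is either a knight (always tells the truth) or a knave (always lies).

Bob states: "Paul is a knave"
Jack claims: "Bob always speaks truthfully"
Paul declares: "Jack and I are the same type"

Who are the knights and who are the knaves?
Bob is a knight.
Jack is a knight.
Paul is a knave.

Verification:
- Bob (knight) says "Paul is a knave" - this is TRUE because Paul is a knave.
- Jack (knight) says "Bob always speaks truthfully" - this is TRUE because Bob is a knight.
- Paul (knave) says "Jack and I are the same type" - this is FALSE (a lie) because Paul is a knave and Jack is a knight.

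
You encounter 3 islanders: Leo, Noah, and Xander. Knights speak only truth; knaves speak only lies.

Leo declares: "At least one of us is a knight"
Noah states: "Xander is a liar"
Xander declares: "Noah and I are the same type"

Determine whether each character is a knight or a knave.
Leo is a knight.
Noah is a knight.
Xander is a knave.

Verification:
- Leo (knight) says "At least one of us is a knight" - this is TRUE because Leo and Noah are knights.
- Noah (knight) says "Xander is a liar" - this is TRUE because Xander is a knave.
- Xander (knave) says "Noah and I are the same type" - this is FALSE (a lie) because Xander is a knave and Noah is a knight.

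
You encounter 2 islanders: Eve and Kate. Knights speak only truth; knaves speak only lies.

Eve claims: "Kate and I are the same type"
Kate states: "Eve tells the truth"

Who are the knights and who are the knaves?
Eve is a knight.
Kate is a knight.

Verification:
- Eve (knight) says "Kate and I are the same type" - this is TRUE because Eve is a knight and Kate is a knight.
- Kate (knight) says "Eve tells the truth" - this is TRUE because Eve is a knight.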